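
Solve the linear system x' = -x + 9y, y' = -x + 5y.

Coefficient matrix A = [[-1, 9], [-1, 5]].
Characteristic polynomial det(A - λI) = λ^2 - 4λ + 4 = 0.
Single eigenvalue λ = 2 with algebraic multiplicity 2.
Eigenvector v = (3,1); generalized eigenvector w with (A-λI)w=v is (-1,0).
General solution: e^(2t)[K_1·v + K_2·(t·v + w)].

x(t) = 3K_1e^(2t) + 3K_2te^(2t) - K_2e^(2t), y(t) = K_1e^(2t) + K_2te^(2t)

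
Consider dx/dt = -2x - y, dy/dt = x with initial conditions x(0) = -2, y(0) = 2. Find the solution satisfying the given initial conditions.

Coefficient matrix A = [[-2, -1], [1, 0]].
Characteristic polynomial det(A - λI) = λ^2 + 2λ + 1 = 0.
Single eigenvalue λ = -1 with algebraic multiplicity 2.
Eigenvector v = (-1,1); generalized eigenvector w with (A-λI)w=v is (-2,3).
General solution: e^(-t)[C_1·v + C_2·(t·v + w)].
Applying x(0)=-2, y(0)=2 gives C_1=2, C_2=0.

x(t) = -2e^(-t), y(t) = 2e^(-t)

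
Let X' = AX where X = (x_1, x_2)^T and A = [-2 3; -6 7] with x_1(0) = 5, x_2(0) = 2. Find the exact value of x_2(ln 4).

-1504

A = [[-2,3],[-6,7]]; eigenvalues λ = 1, 4.
Eigenvectors: (1,1) for λ=1, (1,2) for λ=4.
From the initial condition, c_1 = 8, c_2 = -3.
x_2(ln 4) = (8)(4^1)(1) + (-3)(4^4)(2) = -1504.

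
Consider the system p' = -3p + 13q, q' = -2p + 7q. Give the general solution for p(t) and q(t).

Coefficient matrix A = [[-3, 13], [-2, 7]].
Characteristic polynomial det(A - λI) = λ^2 - 4λ + 5 = 0.
Eigenvalues λ = 2 ± i (complex conjugate pair).
For λ=2+i: an eigenvector is (-2,-1) - i(-3,-1) = (-2 + 3i, -1 + i).
A real fundamental pair from Re and Im of e^((2+i)t)v: X_1 = e^(2t)(cos(t)·(-2,-1) + sin(t)·(-3,-1)), X_2 = e^(2t)(sin(t)·(-2,-1) - cos(t)·(-3,-1)).
General solution: K_1X_1 + K_2X_2.

p(t) = -3K_1e^(2t)sin(t) - 2K_1e^(2t)cos(t) - 2K_2e^(2t)sin(t) + 3K_2e^(2t)cos(t), q(t) = -K_1e^(2t)sin(t) - K_1e^(2t)cos(t) - K_2e^(2t)sin(t) + K_2e^(2t)cos(t)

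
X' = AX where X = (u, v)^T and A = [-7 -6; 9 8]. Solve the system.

Coefficient matrix A = [[-7, -6], [9, 8]].
Characteristic polynomial det(A - λI) = λ^2 - λ - 2 = 0.
Eigenvalues λ = -1, 2.
For λ=-1: (A-λI) row 1 is [-6, -6], so an eigenvector is (1, -1).
For λ=2: (A-λI) row 1 is [-9, -6], so an eigenvector is (-2, 3).
General solution: C_1e^(-t)(1,-1) + C_2e^(2t)(-2,3).

u(t) = C_1e^(-t) - 2C_2e^(2t), v(t) = -C_1e^(-t) + 3C_2e^(2t)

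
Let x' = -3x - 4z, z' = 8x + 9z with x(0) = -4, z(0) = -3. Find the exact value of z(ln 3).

-3369

A = [[-3,-4],[8,9]]; eigenvalues λ = 1, 5.
Eigenvectors: (-1,1) for λ=1, (1,-2) for λ=5.
From the initial condition, c_1 = 11, c_2 = 7.
z(ln 3) = (11)(3^1)(1) + (7)(3^5)(-2) = -3369.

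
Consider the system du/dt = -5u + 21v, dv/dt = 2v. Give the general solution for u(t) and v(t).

Coefficient matrix A = [[-5, 21], [0, 2]].
Characteristic polynomial det(A - λI) = λ^2 + 3λ - 10 = 0.
Eigenvalues λ = 2, -5.
For λ=2: (A-λI) row 1 is [-7, 21], so an eigenvector is (3, 1).
For λ=-5: (A-λI) row 1 is [0, 21], so an eigenvector is (-1, 0).
General solution: C_1e^(2t)(3,1) + C_2e^(-5t)(-1,0).

u(t) = 3C_1e^(2t) - C_2e^(-5t), v(t) = C_1e^(2t)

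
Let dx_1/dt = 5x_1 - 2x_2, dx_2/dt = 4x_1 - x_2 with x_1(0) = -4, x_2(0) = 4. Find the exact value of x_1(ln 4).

A = [[5,-2],[4,-1]]; eigenvalues λ = 1, 3.
Eigenvectors: (-1,-2) for λ=1, (-1,-1) for λ=3.
From the initial condition, c_1 = -8, c_2 = 12.
x_1(ln 4) = (-8)(4^1)(-1) + (12)(4^3)(-1) = -736.

-736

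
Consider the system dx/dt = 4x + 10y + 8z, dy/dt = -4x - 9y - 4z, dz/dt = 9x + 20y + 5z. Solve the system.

x(t) = -4c_1e^(t) + c_2e^(-4t) + 2c_3e^(3t), y(t) = 2c_1e^(t) - c_3e^(3t), z(t) = -c_1e^(t) - c_2e^(-4t) + c_3e^(3t)

Coefficient matrix A = [[4, 10, 8], [-4, -9, -4], [9, 20, 5]].
det(A - λI) = 0 gives eigenvalues λ = 1, -4, 3.
For λ=1: eigenvector (-4,2,-1).
For λ=-4: eigenvector (1,0,-1).
For λ=3: eigenvector (2,-1,1).
General solution: c_1e^(t)(-4,2,-1) + c_2e^(-4t)(1,0,-1) + c_3e^(3t)(2,-1,1).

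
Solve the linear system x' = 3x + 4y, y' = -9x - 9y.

x(t) = 2C_1e^(-3t) + 2C_2te^(-3t) + C_2e^(-3t), y(t) = -3C_1e^(-3t) - 3C_2te^(-3t) - C_2e^(-3t)

Coefficient matrix A = [[3, 4], [-9, -9]].
Characteristic polynomial det(A - λI) = λ^2 + 6λ + 9 = 0.
Single eigenvalue λ = -3 with algebraic multiplicity 2.
Eigenvector v = (2,-3); generalized eigenvector w with (A-λI)w=v is (1,-1).
General solution: e^(-3t)[C_1·v + C_2·(t·v + w)].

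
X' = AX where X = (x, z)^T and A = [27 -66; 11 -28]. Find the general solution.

x(t) = -2K_1e^(-6t) - 3K_2e^(5t), z(t) = -K_1e^(-6t) - K_2e^(5t)

Coefficient matrix A = [[27, -66], [11, -28]].
Characteristic polynomial det(A - λI) = λ^2 + λ - 30 = 0.
Eigenvalues λ = -6, 5.
For λ=-6: (A-λI) row 1 is [33, -66], so an eigenvector is (-2, -1).
For λ=5: (A-λI) row 1 is [22, -66], so an eigenvector is (-3, -1).
General solution: K_1e^(-6t)(-2,-1) + K_2e^(5t)(-3,-1).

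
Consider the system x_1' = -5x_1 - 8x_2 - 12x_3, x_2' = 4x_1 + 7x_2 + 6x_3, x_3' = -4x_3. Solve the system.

Coefficient matrix A = [[-5, -8, -12], [4, 7, 6], [0, 0, -4]].
det(A - λI) = 0 gives eigenvalues λ = 3, -1, -4.
For λ=3: eigenvector (-1,1,0).
For λ=-1: eigenvector (-2,1,0).
For λ=-4: eigenvector (4,-2,1).
General solution: c_1e^(3t)(-1,1,0) + c_2e^(-t)(-2,1,0) + c_3e^(-4t)(4,-2,1).

x_1(t) = -c_1e^(3t) - 2c_2e^(-t) + 4c_3e^(-4t), x_2(t) = c_1e^(3t) + c_2e^(-t) - 2c_3e^(-4t), x_3(t) = c_3e^(-4t)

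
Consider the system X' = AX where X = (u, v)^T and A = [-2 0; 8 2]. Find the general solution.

u(t) = c_2e^(-2t), v(t) = -c_1e^(2t) - 2c_2e^(-2t)

Coefficient matrix A = [[-2, 0], [8, 2]].
Characteristic polynomial det(A - λI) = λ^2 - 4 = 0.
Eigenvalues λ = 2, -2.
For λ=2: (A-λI) row 1 is [-4, 0], so an eigenvector is (0, -1).
For λ=-2: (A-λI) row 2 is [8, 4], so an eigenvector is (1, -2).
General solution: c_1e^(2t)(0,-1) + c_2e^(-2t)(1,-2).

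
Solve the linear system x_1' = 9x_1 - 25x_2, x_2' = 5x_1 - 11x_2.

x_1(t) = 2c_1e^(-t)sin(5t) + c_1e^(-t)cos(5t) + c_2e^(-t)sin(5t) - 2c_2e^(-t)cos(5t), x_2(t) = c_1e^(-t)sin(5t) - c_2e^(-t)cos(5t)

Coefficient matrix A = [[9, -25], [5, -11]].
Characteristic polynomial det(A - λI) = λ^2 + 2λ + 26 = 0.
Eigenvalues λ = -1 ± 5i (complex conjugate pair).
For λ=-1+5i: an eigenvector is (1,0) - i(2,1) = (1 - 2i, 0 - i).
A real fundamental pair from Re and Im of e^((-1+5i)t)v: X_1 = e^(-t)(cos(5t)·(1,0) + sin(5t)·(2,1)), X_2 = e^(-t)(sin(5t)·(1,0) - cos(5t)·(2,1)).
General solution: c_1X_1 + c_2X_2.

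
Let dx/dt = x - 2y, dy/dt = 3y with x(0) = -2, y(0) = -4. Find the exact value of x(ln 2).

A = [[1,-2],[0,3]]; eigenvalues λ = 3, 1.
Eigenvectors: (-1,1) for λ=3, (1,0) for λ=1.
From the initial condition, c_1 = -4, c_2 = -6.
x(ln 2) = (-4)(2^3)(-1) + (-6)(2^1)(1) = 20.

20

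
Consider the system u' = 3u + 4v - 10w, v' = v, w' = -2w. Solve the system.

u(t) = 2c_1e^(-2t) - 2c_2e^(t) + c_3e^(3t), v(t) = c_2e^(t), w(t) = c_1e^(-2t)

Coefficient matrix A = [[3, 4, -10], [0, 1, 0], [0, 0, -2]].
det(A - λI) = 0 gives eigenvalues λ = -2, 1, 3.
For λ=-2: eigenvector (2,0,1).
For λ=1: eigenvector (-2,1,0).
For λ=3: eigenvector (1,0,0).
General solution: c_1e^(-2t)(2,0,1) + c_2e^(t)(-2,1,0) + c_3e^(3t)(1,0,0).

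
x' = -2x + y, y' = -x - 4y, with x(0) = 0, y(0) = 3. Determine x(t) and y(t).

x(t) = 3te^(-3t), y(t) = -3te^(-3t) + 3e^(-3t)

Coefficient matrix A = [[-2, 1], [-1, -4]].
Characteristic polynomial det(A - λI) = λ^2 + 6λ + 9 = 0.
Single eigenvalue λ = -3 with algebraic multiplicity 2.
Eigenvector v = (1,-1); generalized eigenvector w with (A-λI)w=v is (-2,3).
General solution: e^(-3t)[c_1·v + c_2·(t·v + w)].
Applying x(0)=0, y(0)=3 gives c_1=6, c_2=3.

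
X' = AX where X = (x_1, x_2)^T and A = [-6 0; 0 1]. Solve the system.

Coefficient matrix A = [[-6, 0], [0, 1]].
Characteristic polynomial det(A - λI) = λ^2 + 5λ - 6 = 0.
Eigenvalues λ = 1, -6.
For λ=1: (A-λI) row 1 is [-7, 0], so an eigenvector is (0, -1).
For λ=-6: (A-λI) row 2 is [0, 7], so an eigenvector is (1, 0).
General solution: c_1e^(t)(0,-1) + c_2e^(-6t)(1,0).

x_1(t) = c_2e^(-6t), x_2(t) = -c_1e^(t)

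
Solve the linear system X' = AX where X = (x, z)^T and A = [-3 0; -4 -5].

Coefficient matrix A = [[-3, 0], [-4, -5]].
Characteristic polynomial det(A - λI) = λ^2 + 8λ + 15 = 0.
Eigenvalues λ = -3, -5.
For λ=-3: (A-λI) row 2 is [-4, -2], so an eigenvector is (-1, 2).
For λ=-5: (A-λI) row 1 is [2, 0], so an eigenvector is (0, 1).
General solution: c_1e^(-3t)(-1,2) + c_2e^(-5t)(0,1).

x(t) = -c_1e^(-3t), z(t) = 2c_1e^(-3t) + c_2e^(-5t)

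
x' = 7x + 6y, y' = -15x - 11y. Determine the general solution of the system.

x(t) = -C_1e^(-2t)sin(3t) - C_1e^(-2t)cos(3t) - C_2e^(-2t)sin(3t) + C_2e^(-2t)cos(3t), y(t) = 2C_1e^(-2t)sin(3t) + C_1e^(-2t)cos(3t) + C_2e^(-2t)sin(3t) - 2C_2e^(-2t)cos(3t)

Coefficient matrix A = [[7, 6], [-15, -11]].
Characteristic polynomial det(A - λI) = λ^2 + 4λ + 13 = 0.
Eigenvalues λ = -2 ± 3i (complex conjugate pair).
For λ=-2+3i: an eigenvector is (-1,1) - i(-1,2) = (-1 + i, 1 - 2i).
A real fundamental pair from Re and Im of e^((-2+3i)t)v: X_1 = e^(-2t)(cos(3t)·(-1,1) + sin(3t)·(-1,2)), X_2 = e^(-2t)(sin(3t)·(-1,1) - cos(3t)·(-1,2)).
General solution: C_1X_1 + C_2X_2.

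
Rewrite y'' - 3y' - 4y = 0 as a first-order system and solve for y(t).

y(t) = c_1e^(4t) + c_2e^(-t)

Let x_1 = y, x_2 = y'. Then x_1' = x_2 and x_2' = 4x_1 + 3x_2.
A = [[0,1],[4,3]]; det(A-λI) = λ^2 - 3λ - 4.
Eigenvalues λ = 4, -1 with eigenvectors (1,4), (1,-1).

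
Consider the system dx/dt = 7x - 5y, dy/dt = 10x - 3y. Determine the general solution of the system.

x(t) = c_1e^(2t)sin(5t) - c_2e^(2t)cos(5t), y(t) = c_1e^(2t)sin(5t) - c_1e^(2t)cos(5t) - c_2e^(2t)sin(5t) - c_2e^(2t)cos(5t)

Coefficient matrix A = [[7, -5], [10, -3]].
Characteristic polynomial det(A - λI) = λ^2 - 4λ + 29 = 0.
Eigenvalues λ = 2 ± 5i (complex conjugate pair).
For λ=2+5i: an eigenvector is (0,-1) - i(1,1) = (0 - i, -1 - i).
A real fundamental pair from Re and Im of e^((2+5i)t)v: X_1 = e^(2t)(cos(5t)·(0,-1) + sin(5t)·(1,1)), X_2 = e^(2t)(sin(5t)·(0,-1) - cos(5t)·(1,1)).
General solution: c_1X_1 + c_2X_2.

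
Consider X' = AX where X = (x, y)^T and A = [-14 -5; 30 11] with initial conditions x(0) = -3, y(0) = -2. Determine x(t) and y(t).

Coefficient matrix A = [[-14, -5], [30, 11]].
Characteristic polynomial det(A - λI) = λ^2 + 3λ - 4 = 0.
Eigenvalues λ = -4, 1.
For λ=-4: (A-λI) row 1 is [-10, -5], so an eigenvector is (1, -2).
For λ=1: (A-λI) row 1 is [-15, -5], so an eigenvector is (1, -3).
General solution: K_1e^(-4t)(1,-2) + K_2e^(t)(1,-3).
Applying x(0)=-3, y(0)=-2 gives K_1=-11, K_2=8.

x(t) = 8e^(t) - 11e^(-4t), y(t) = -24e^(t) + 22e^(-4t)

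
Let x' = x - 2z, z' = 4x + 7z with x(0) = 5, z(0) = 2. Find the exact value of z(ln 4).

A = [[1,-2],[4,7]]; eigenvalues λ = 5, 3.
Eigenvectors: (-1,2) for λ=5, (1,-1) for λ=3.
From the initial condition, c_1 = 7, c_2 = 12.
z(ln 4) = (7)(4^5)(2) + (12)(4^3)(-1) = 13568.

13568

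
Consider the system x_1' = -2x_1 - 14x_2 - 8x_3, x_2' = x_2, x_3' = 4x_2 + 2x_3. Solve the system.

x_1(t) = c_1e^(-2t) + 6c_2e^(t) - 2c_3e^(2t), x_2(t) = c_2e^(t), x_3(t) = -4c_2e^(t) + c_3e^(2t)

Coefficient matrix A = [[-2, -14, -8], [0, 1, 0], [0, 4, 2]].
det(A - λI) = 0 gives eigenvalues λ = -2, 1, 2.
For λ=-2: eigenvector (1,0,0).
For λ=1: eigenvector (6,1,-4).
For λ=2: eigenvector (-2,0,1).
General solution: c_1e^(-2t)(1,0,0) + c_2e^(t)(6,1,-4) + c_3e^(2t)(-2,0,1).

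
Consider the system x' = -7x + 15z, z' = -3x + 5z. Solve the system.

Coefficient matrix A = [[-7, 15], [-3, 5]].
Characteristic polynomial det(A - λI) = λ^2 + 2λ + 10 = 0.
Eigenvalues λ = -1 ± 3i (complex conjugate pair).
For λ=-1+3i: an eigenvector is (1,0) - i(-2,-1) = (1 + 2i, 0 + i).
A real fundamental pair from Re and Im of e^((-1+3i)t)v: X_1 = e^(-t)(cos(3t)·(1,0) + sin(3t)·(-2,-1)), X_2 = e^(-t)(sin(3t)·(1,0) - cos(3t)·(-2,-1)).
General solution: K_1X_1 + K_2X_2.

x(t) = -2K_1e^(-t)sin(3t) + K_1e^(-t)cos(3t) + K_2e^(-t)sin(3t) + 2K_2e^(-t)cos(3t), z(t) = -K_1e^(-t)sin(3t) + K_2e^(-t)cos(3t)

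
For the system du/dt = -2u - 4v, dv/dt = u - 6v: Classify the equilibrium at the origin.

A = [[-2,-4],[1,-6]]; det(A-λI) = λ^2 + 8λ + 16.
repeated λ = -4 with a single eigenvector.

stable improper node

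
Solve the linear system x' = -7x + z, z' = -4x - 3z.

x(t) = -K_1e^(-5t) - K_2te^(-5t) + K_2e^(-5t), z(t) = -2K_1e^(-5t) - 2K_2te^(-5t) + K_2e^(-5t)

Coefficient matrix A = [[-7, 1], [-4, -3]].
Characteristic polynomial det(A - λI) = λ^2 + 10λ + 25 = 0.
Single eigenvalue λ = -5 with algebraic multiplicity 2.
Eigenvector v = (-1,-2); generalized eigenvector w with (A-λI)w=v is (1,1).
General solution: e^(-5t)[K_1·v + K_2·(t·v + w)].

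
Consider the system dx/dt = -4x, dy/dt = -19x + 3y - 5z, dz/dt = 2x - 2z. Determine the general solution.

Coefficient matrix A = [[-4, 0, 0], [-19, 3, -5], [2, 0, -2]].
det(A - λI) = 0 gives eigenvalues λ = -4, 3, -2.
For λ=-4: eigenvector (1,2,-1).
For λ=3: eigenvector (0,1,0).
For λ=-2: eigenvector (0,1,1).
General solution: C_1e^(-4t)(1,2,-1) + C_2e^(3t)(0,1,0) + C_3e^(-2t)(0,1,1).

x(t) = C_1e^(-4t), y(t) = 2C_1e^(-4t) + C_2e^(3t) + C_3e^(-2t), z(t) = -C_1e^(-4t) + C_3e^(-2t)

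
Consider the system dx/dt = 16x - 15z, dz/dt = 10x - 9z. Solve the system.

Coefficient matrix A = [[16, -15], [10, -9]].
Characteristic polynomial det(A - λI) = λ^2 - 7λ + 6 = 0.
Eigenvalues λ = 1, 6.
For λ=1: (A-λI) row 1 is [15, -15], so an eigenvector is (-1, -1).
For λ=6: (A-λI) row 1 is [10, -15], so an eigenvector is (3, 2).
General solution: K_1e^(t)(-1,-1) + K_2e^(6t)(3,2).

x(t) = -K_1e^(t) + 3K_2e^(6t), z(t) = -K_1e^(t) + 2K_2e^(6t)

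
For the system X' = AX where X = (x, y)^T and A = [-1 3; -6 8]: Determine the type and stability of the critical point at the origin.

unstable node

A = [[-1,3],[-6,8]]; det(A-λI) = λ^2 - 7λ + 10.
λ = 2, 5: both positive.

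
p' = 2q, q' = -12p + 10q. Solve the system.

Coefficient matrix A = [[0, 2], [-12, 10]].
Characteristic polynomial det(A - λI) = λ^2 - 10λ + 24 = 0.
Eigenvalues λ = 6, 4.
For λ=6: (A-λI) row 1 is [-6, 2], so an eigenvector is (-1, -3).
For λ=4: (A-λI) row 1 is [-4, 2], so an eigenvector is (-1, -2).
General solution: C_1e^(6t)(-1,-3) + C_2e^(4t)(-1,-2).

p(t) = -C_1e^(6t) - C_2e^(4t), q(t) = -3C_1e^(6t) - 2C_2e^(4t)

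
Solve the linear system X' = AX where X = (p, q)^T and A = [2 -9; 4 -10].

p(t) = 3c_1e^(-4t) + 3c_2te^(-4t) + 2c_2e^(-4t), q(t) = 2c_1e^(-4t) + 2c_2te^(-4t) + c_2e^(-4t)

Coefficient matrix A = [[2, -9], [4, -10]].
Characteristic polynomial det(A - λI) = λ^2 + 8λ + 16 = 0.
Single eigenvalue λ = -4 with algebraic multiplicity 2.
Eigenvector v = (3,2); generalized eigenvector w with (A-λI)w=v is (2,1).
General solution: e^(-4t)[c_1·v + c_2·(t·v + w)].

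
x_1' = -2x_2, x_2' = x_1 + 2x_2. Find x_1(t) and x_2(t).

Coefficient matrix A = [[0, -2], [1, 2]].
Characteristic polynomial det(A - λI) = λ^2 - 2λ + 2 = 0.
Eigenvalues λ = 1 ± i (complex conjugate pair).
For λ=1+i: an eigenvector is (1,-1) - i(1,0) = (1 - i, -1).
A real fundamental pair from Re and Im of e^((1+i)t)v: X_1 = e^(t)(cos(t)·(1,-1) + sin(t)·(1,0)), X_2 = e^(t)(sin(t)·(1,-1) - cos(t)·(1,0)).
General solution: C_1X_1 + C_2X_2.

x_1(t) = C_1e^(t)sin(t) + C_1e^(t)cos(t) + C_2e^(t)sin(t) - C_2e^(t)cos(t), x_2(t) = -C_1e^(t)cos(t) - C_2e^(t)sin(t)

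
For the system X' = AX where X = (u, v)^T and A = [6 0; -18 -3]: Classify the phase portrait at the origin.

saddle

A = [[6,0],[-18,-3]]; det(A-λI) = λ^2 - 3λ - 18.
λ = -3, 6: opposite signs.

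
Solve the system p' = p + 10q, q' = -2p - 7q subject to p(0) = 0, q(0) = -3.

Coefficient matrix A = [[1, 10], [-2, -7]].
Characteristic polynomial det(A - λI) = λ^2 + 6λ + 13 = 0.
Eigenvalues λ = -3 ± 2i (complex conjugate pair).
For λ=-3+2i: an eigenvector is (-1,0) - i(-2,1) = (-1 + 2i, 0 - i).
A real fundamental pair from Re and Im of e^((-3+2i)t)v: X_1 = e^(-3t)(cos(2t)·(-1,0) + sin(2t)·(-2,1)), X_2 = e^(-3t)(sin(2t)·(-1,0) - cos(2t)·(-2,1)).
General solution: K_1X_1 + K_2X_2.
Applying p(0)=0, q(0)=-3 gives K_1=6, K_2=3.

p(t) = -15e^(-3t)sin(2t), q(t) = 6e^(-3t)sin(2t) - 3e^(-3t)cos(2t)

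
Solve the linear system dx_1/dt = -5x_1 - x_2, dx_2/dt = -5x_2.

Coefficient matrix A = [[-5, -1], [0, -5]].
Characteristic polynomial det(A - λI) = λ^2 + 10λ + 25 = 0.
Single eigenvalue λ = -5 with algebraic multiplicity 2.
Eigenvector v = (1,0); generalized eigenvector w with (A-λI)w=v is (2,-1).
General solution: e^(-5t)[K_1·v + K_2·(t·v + w)].

x_1(t) = K_1e^(-5t) + K_2te^(-5t) + 2K_2e^(-5t), x_2(t) = -K_2e^(-5t)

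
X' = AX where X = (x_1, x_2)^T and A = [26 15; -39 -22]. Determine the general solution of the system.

Coefficient matrix A = [[26, 15], [-39, -22]].
Characteristic polynomial det(A - λI) = λ^2 - 4λ + 13 = 0.
Eigenvalues λ = 2 ± 3i (complex conjugate pair).
For λ=2+3i: an eigenvector is (-2,3) - i(-1,2) = (-2 + i, 3 - 2i).
A real fundamental pair from Re and Im of e^((2+3i)t)v: X_1 = e^(2t)(cos(3t)·(-2,3) + sin(3t)·(-1,2)), X_2 = e^(2t)(sin(3t)·(-2,3) - cos(3t)·(-1,2)).
General solution: c_1X_1 + c_2X_2.

x_1(t) = -c_1e^(2t)sin(3t) - 2c_1e^(2t)cos(3t) - 2c_2e^(2t)sin(3t) + c_2e^(2t)cos(3t), x_2(t) = 2c_1e^(2t)sin(3t) + 3c_1e^(2t)cos(3t) + 3c_2e^(2t)sin(3t) - 2c_2e^(2t)cos(3t)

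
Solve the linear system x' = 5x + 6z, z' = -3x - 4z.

Coefficient matrix A = [[5, 6], [-3, -4]].
Characteristic polynomial det(A - λI) = λ^2 - λ - 2 = 0.
Eigenvalues λ = 2, -1.
For λ=2: (A-λI) row 1 is [3, 6], so an eigenvector is (-2, 1).
For λ=-1: (A-λI) row 1 is [6, 6], so an eigenvector is (-1, 1).
General solution: c_1e^(2t)(-2,1) + c_2e^(-t)(-1,1).

x(t) = -2c_1e^(2t) - c_2e^(-t), z(t) = c_1e^(2t) + c_2e^(-t)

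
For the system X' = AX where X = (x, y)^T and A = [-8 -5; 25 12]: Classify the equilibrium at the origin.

A = [[-8,-5],[25,12]]; det(A-λI) = λ^2 - 4λ + 29.
λ = 2 ± 5i: positive real part.

unstable spiral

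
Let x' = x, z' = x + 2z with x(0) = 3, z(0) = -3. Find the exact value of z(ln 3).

A = [[1,0],[1,2]]; eigenvalues λ = 2, 1.
Eigenvectors: (0,-1) for λ=2, (-1,1) for λ=1.
From the initial condition, c_1 = 0, c_2 = -3.
z(ln 3) = (0)(3^2)(-1) + (-3)(3^1)(1) = -9.

-9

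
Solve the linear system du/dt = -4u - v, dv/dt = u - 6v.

u(t) = K_1e^(-5t) + K_2te^(-5t) - K_2e^(-5t), v(t) = K_1e^(-5t) + K_2te^(-5t) - 2K_2e^(-5t)

Coefficient matrix A = [[-4, -1], [1, -6]].
Characteristic polynomial det(A - λI) = λ^2 + 10λ + 25 = 0.
Single eigenvalue λ = -5 with algebraic multiplicity 2.
Eigenvector v = (1,1); generalized eigenvector w with (A-λI)w=v is (-1,-2).
General solution: e^(-5t)[K_1·v + K_2·(t·v + w)].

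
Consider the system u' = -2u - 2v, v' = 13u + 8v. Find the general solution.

Coefficient matrix A = [[-2, -2], [13, 8]].
Characteristic polynomial det(A - λI) = λ^2 - 6λ + 10 = 0.
Eigenvalues λ = 3 ± i (complex conjugate pair).
For λ=3+i: an eigenvector is (1,-3) - i(1,-2) = (1 - i, -3 + 2i).
A real fundamental pair from Re and Im of e^((3+i)t)v: X_1 = e^(3t)(cos(t)·(1,-3) + sin(t)·(1,-2)), X_2 = e^(3t)(sin(t)·(1,-3) - cos(t)·(1,-2)).
General solution: K_1X_1 + K_2X_2.

u(t) = K_1e^(3t)sin(t) + K_1e^(3t)cos(t) + K_2e^(3t)sin(t) - K_2e^(3t)cos(t), v(t) = -2K_1e^(3t)sin(t) - 3K_1e^(3t)cos(t) - 3K_2e^(3t)sin(t) + 2K_2e^(3t)cos(t)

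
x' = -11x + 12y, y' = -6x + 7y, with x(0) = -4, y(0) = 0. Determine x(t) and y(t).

x(t) = 4e^(t) - 8e^(-5t), y(t) = 4e^(t) - 4e^(-5t)

Coefficient matrix A = [[-11, 12], [-6, 7]].
Characteristic polynomial det(A - λI) = λ^2 + 4λ - 5 = 0.
Eigenvalues λ = 1, -5.
For λ=1: (A-λI) row 1 is [-12, 12], so an eigenvector is (1, 1).
For λ=-5: (A-λI) row 1 is [-6, 12], so an eigenvector is (-2, -1).
General solution: c_1e^(t)(1,1) + c_2e^(-5t)(-2,-1).
Applying x(0)=-4, y(0)=0 gives c_1=4, c_2=4.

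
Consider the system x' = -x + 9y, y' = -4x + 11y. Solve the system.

x(t) = 3C_1e^(5t) + 3C_2te^(5t) + C_2e^(5t), y(t) = 2C_1e^(5t) + 2C_2te^(5t) + C_2e^(5t)

Coefficient matrix A = [[-1, 9], [-4, 11]].
Characteristic polynomial det(A - λI) = λ^2 - 10λ + 25 = 0.
Single eigenvalue λ = 5 with algebraic multiplicity 2.
Eigenvector v = (3,2); generalized eigenvector w with (A-λI)w=v is (1,1).
General solution: e^(5t)[C_1·v + C_2·(t·v + w)].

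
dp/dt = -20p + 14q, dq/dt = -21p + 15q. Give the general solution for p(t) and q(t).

p(t) = -2K_1e^(t) + K_2e^(-6t), q(t) = -3K_1e^(t) + K_2e^(-6t)

Coefficient matrix A = [[-20, 14], [-21, 15]].
Characteristic polynomial det(A - λI) = λ^2 + 5λ - 6 = 0.
Eigenvalues λ = 1, -6.
For λ=1: (A-λI) row 1 is [-21, 14], so an eigenvector is (-2, -3).
For λ=-6: (A-λI) row 1 is [-14, 14], so an eigenvector is (1, 1).
General solution: K_1e^(t)(-2,-3) + K_2e^(-6t)(1,1).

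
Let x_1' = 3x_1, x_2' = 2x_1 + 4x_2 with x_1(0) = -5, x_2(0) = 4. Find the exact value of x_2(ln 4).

A = [[3,0],[2,4]]; eigenvalues λ = 4, 3.
Eigenvectors: (0,1) for λ=4, (-1,2) for λ=3.
From the initial condition, c_1 = -6, c_2 = 5.
x_2(ln 4) = (-6)(4^4)(1) + (5)(4^3)(2) = -896.

-896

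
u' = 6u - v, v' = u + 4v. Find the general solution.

Coefficient matrix A = [[6, -1], [1, 4]].
Characteristic polynomial det(A - λI) = λ^2 - 10λ + 25 = 0.
Single eigenvalue λ = 5 with algebraic multiplicity 2.
Eigenvector v = (-1,-1); generalized eigenvector w with (A-λI)w=v is (1,2).
General solution: e^(5t)[c_1·v + c_2·(t·v + w)].

u(t) = -c_1e^(5t) - c_2te^(5t) + c_2e^(5t), v(t) = -c_1e^(5t) - c_2te^(5t) + 2c_2e^(5t)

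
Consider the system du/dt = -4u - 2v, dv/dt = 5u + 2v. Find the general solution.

u(t) = K_1e^(-t)sin(t) + K_1e^(-t)cos(t) + K_2e^(-t)sin(t) - K_2e^(-t)cos(t), v(t) = -K_1e^(-t)sin(t) - 2K_1e^(-t)cos(t) - 2K_2e^(-t)sin(t) + K_2e^(-t)cos(t)

Coefficient matrix A = [[-4, -2], [5, 2]].
Characteristic polynomial det(A - λI) = λ^2 + 2λ + 2 = 0.
Eigenvalues λ = -1 ± i (complex conjugate pair).
For λ=-1+i: an eigenvector is (1,-2) - i(1,-1) = (1 - i, -2 + i).
A real fundamental pair from Re and Im of e^((-1+i)t)v: X_1 = e^(-t)(cos(t)·(1,-2) + sin(t)·(1,-1)), X_2 = e^(-t)(sin(t)·(1,-2) - cos(t)·(1,-1)).
General solution: K_1X_1 + K_2X_2.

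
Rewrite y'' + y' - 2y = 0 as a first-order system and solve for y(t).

y(t) = C_1e^(-2t) + C_2e^(t)

Let x_1 = y, x_2 = y'. Then x_1' = x_2 and x_2' = 2x_1 - x_2.
A = [[0,1],[2,-1]]; det(A-λI) = λ^2 + λ - 2.
Eigenvalues λ = -2, 1 with eigenvectors (1,-2), (1,1).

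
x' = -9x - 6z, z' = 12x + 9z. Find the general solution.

Coefficient matrix A = [[-9, -6], [12, 9]].
Characteristic polynomial det(A - λI) = λ^2 - 9 = 0.
Eigenvalues λ = 3, -3.
For λ=3: (A-λI) row 1 is [-12, -6], so an eigenvector is (-1, 2).
For λ=-3: (A-λI) row 1 is [-6, -6], so an eigenvector is (1, -1).
General solution: K_1e^(3t)(-1,2) + K_2e^(-3t)(1,-1).

x(t) = -K_1e^(3t) + K_2e^(-3t), z(t) = 2K_1e^(3t) - K_2e^(-3t)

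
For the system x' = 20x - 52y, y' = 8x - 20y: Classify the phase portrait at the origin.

center

A = [[20,-52],[8,-20]]; det(A-λI) = λ^2 + 16.
λ = 0 ± 4i: zero real part.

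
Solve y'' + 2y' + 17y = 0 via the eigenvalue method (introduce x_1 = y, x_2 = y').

Let x_1 = y, x_2 = y'. Then x_1' = x_2 and x_2' = -17x_1 - 2x_2.
A = [[0,1],[-17,-2]]; det(A-λI) = λ^2 + 2λ + 17.
Eigenvalues λ = -1 ± 4i.

y(t) = c_1e^(-t)cos(4t) + c_2e^(-t)sin(4t)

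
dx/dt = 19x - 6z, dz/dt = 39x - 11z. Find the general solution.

Coefficient matrix A = [[19, -6], [39, -11]].
Characteristic polynomial det(A - λI) = λ^2 - 8λ + 25 = 0.
Eigenvalues λ = 4 ± 3i (complex conjugate pair).
For λ=4+3i: an eigenvector is (-1,-2) - i(-1,-3) = (-1 + i, -2 + 3i).
A real fundamental pair from Re and Im of e^((4+3i)t)v: X_1 = e^(4t)(cos(3t)·(-1,-2) + sin(3t)·(-1,-3)), X_2 = e^(4t)(sin(3t)·(-1,-2) - cos(3t)·(-1,-3)).
General solution: K_1X_1 + K_2X_2.

x(t) = -K_1e^(4t)sin(3t) - K_1e^(4t)cos(3t) - K_2e^(4t)sin(3t) + K_2e^(4t)cos(3t), z(t) = -3K_1e^(4t)sin(3t) - 2K_1e^(4t)cos(3t) - 2K_2e^(4t)sin(3t) + 3K_2e^(4t)cos(3t)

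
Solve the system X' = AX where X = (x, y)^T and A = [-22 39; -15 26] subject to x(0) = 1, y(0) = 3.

x(t) = 31e^(2t)sin(3t) + e^(2t)cos(3t), y(t) = 19e^(2t)sin(3t) + 3e^(2t)cos(3t)

Coefficient matrix A = [[-22, 39], [-15, 26]].
Characteristic polynomial det(A - λI) = λ^2 - 4λ + 13 = 0.
Eigenvalues λ = 2 ± 3i (complex conjugate pair).
For λ=2+3i: an eigenvector is (2,1) - i(-3,-2) = (2 + 3i, 1 + 2i).
A real fundamental pair from Re and Im of e^((2+3i)t)v: X_1 = e^(2t)(cos(3t)·(2,1) + sin(3t)·(-3,-2)), X_2 = e^(2t)(sin(3t)·(2,1) - cos(3t)·(-3,-2)).
General solution: c_1X_1 + c_2X_2.
Applying x(0)=1, y(0)=3 gives c_1=-7, c_2=5.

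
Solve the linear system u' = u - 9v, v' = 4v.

u(t) = 3c_1e^(4t) - c_2e^(t), v(t) = -c_1e^(4t)

Coefficient matrix A = [[1, -9], [0, 4]].
Characteristic polynomial det(A - λI) = λ^2 - 5λ + 4 = 0.
Eigenvalues λ = 4, 1.
For λ=4: (A-λI) row 1 is [-3, -9], so an eigenvector is (3, -1).
For λ=1: (A-λI) row 1 is [0, -9], so an eigenvector is (-1, 0).
General solution: c_1e^(4t)(3,-1) + c_2e^(t)(-1,0).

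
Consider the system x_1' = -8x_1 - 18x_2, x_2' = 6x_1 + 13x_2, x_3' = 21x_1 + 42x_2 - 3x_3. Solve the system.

x_1(t) = -3C_1e^(4t) - 2C_3e^(t), x_2(t) = 2C_1e^(4t) + C_3e^(t), x_3(t) = 3C_1e^(4t) + C_2e^(-3t)

Coefficient matrix A = [[-8, -18, 0], [6, 13, 0], [21, 42, -3]].
det(A - λI) = 0 gives eigenvalues λ = 4, -3, 1.
For λ=4: eigenvector (-3,2,3).
For λ=-3: eigenvector (0,0,1).
For λ=1: eigenvector (-2,1,0).
General solution: C_1e^(4t)(-3,2,3) + C_2e^(-3t)(0,0,1) + C_3e^(t)(-2,1,0).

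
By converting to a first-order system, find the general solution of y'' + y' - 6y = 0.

Let x_1 = y, x_2 = y'. Then x_1' = x_2 and x_2' = 6x_1 - x_2.
A = [[0,1],[6,-1]]; det(A-λI) = λ^2 + λ - 6.
Eigenvalues λ = 2, -3 with eigenvectors (1,2), (1,-3).

y(t) = c_1e^(2t) + c_2e^(-3t)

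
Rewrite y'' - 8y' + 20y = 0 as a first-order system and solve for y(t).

y(t) = c_1e^(4t)cos(2t) + c_2e^(4t)sin(2t)

Let x_1 = y, x_2 = y'. Then x_1' = x_2 and x_2' = -20x_1 + 8x_2.
A = [[0,1],[-20,8]]; det(A-λI) = λ^2 - 8λ + 20.
Eigenvalues λ = 4 ± 2i.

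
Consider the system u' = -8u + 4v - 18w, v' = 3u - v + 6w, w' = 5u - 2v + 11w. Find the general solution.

u(t) = -5C_1e^(2t) - 2C_2e^(-t) - 2C_3e^(t), v(t) = C_1e^(2t) + C_2e^(-t), w(t) = 3C_1e^(2t) + C_2e^(-t) + C_3e^(t)

Coefficient matrix A = [[-8, 4, -18], [3, -1, 6], [5, -2, 11]].
det(A - λI) = 0 gives eigenvalues λ = 2, -1, 1.
For λ=2: eigenvector (-5,1,3).
For λ=-1: eigenvector (-2,1,1).
For λ=1: eigenvector (-2,0,1).
General solution: C_1e^(2t)(-5,1,3) + C_2e^(-t)(-2,1,1) + C_3e^(t)(-2,0,1).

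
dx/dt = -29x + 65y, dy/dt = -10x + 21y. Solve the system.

Coefficient matrix A = [[-29, 65], [-10, 21]].
Characteristic polynomial det(A - λI) = λ^2 + 8λ + 41 = 0.
Eigenvalues λ = -4 ± 5i (complex conjugate pair).
For λ=-4+5i: an eigenvector is (3,1) - i(-2,-1) = (3 + 2i, 1 + i).
A real fundamental pair from Re and Im of e^((-4+5i)t)v: X_1 = e^(-4t)(cos(5t)·(3,1) + sin(5t)·(-2,-1)), X_2 = e^(-4t)(sin(5t)·(3,1) - cos(5t)·(-2,-1)).
General solution: c_1X_1 + c_2X_2.

x(t) = -2c_1e^(-4t)sin(5t) + 3c_1e^(-4t)cos(5t) + 3c_2e^(-4t)sin(5t) + 2c_2e^(-4t)cos(5t), y(t) = -c_1e^(-4t)sin(5t) + c_1e^(-4t)cos(5t) + c_2e^(-4t)sin(5t) + c_2e^(-4t)cos(5t)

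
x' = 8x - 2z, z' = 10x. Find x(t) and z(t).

x(t) = C_1e^(4t)sin(2t) - C_2e^(4t)cos(2t), z(t) = 2C_1e^(4t)sin(2t) - C_1e^(4t)cos(2t) - C_2e^(4t)sin(2t) - 2C_2e^(4t)cos(2t)

Coefficient matrix A = [[8, -2], [10, 0]].
Characteristic polynomial det(A - λI) = λ^2 - 8λ + 20 = 0.
Eigenvalues λ = 4 ± 2i (complex conjugate pair).
For λ=4+2i: an eigenvector is (0,-1) - i(1,2) = (0 - i, -1 - 2i).
A real fundamental pair from Re and Im of e^((4+2i)t)v: X_1 = e^(4t)(cos(2t)·(0,-1) + sin(2t)·(1,2)), X_2 = e^(4t)(sin(2t)·(0,-1) - cos(2t)·(1,2)).
General solution: C_1X_1 + C_2X_2.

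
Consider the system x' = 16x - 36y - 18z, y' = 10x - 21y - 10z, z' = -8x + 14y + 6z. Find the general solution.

x(t) = c_1e^(-2t) + 3c_3e^(4t), y(t) = c_2e^(-t) + 2c_3e^(4t), z(t) = c_1e^(-2t) - 2c_2e^(-t) - 2c_3e^(4t)

Coefficient matrix A = [[16, -36, -18], [10, -21, -10], [-8, 14, 6]].
det(A - λI) = 0 gives eigenvalues λ = -2, -1, 4.
For λ=-2: eigenvector (1,0,1).
For λ=-1: eigenvector (0,1,-2).
For λ=4: eigenvector (3,2,-2).
General solution: c_1e^(-2t)(1,0,1) + c_2e^(-t)(0,1,-2) + c_3e^(4t)(3,2,-2).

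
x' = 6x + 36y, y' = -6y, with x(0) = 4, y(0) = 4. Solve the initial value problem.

x(t) = 16e^(6t) - 12e^(-6t), y(t) = 4e^(-6t)

Coefficient matrix A = [[6, 36], [0, -6]].
Characteristic polynomial det(A - λI) = λ^2 - 36 = 0.
Eigenvalues λ = -6, 6.
For λ=-6: (A-λI) row 1 is [12, 36], so an eigenvector is (-3, 1).
For λ=6: (A-λI) row 1 is [0, 36], so an eigenvector is (-1, 0).
General solution: C_1e^(-6t)(-3,1) + C_2e^(6t)(-1,0).
Applying x(0)=4, y(0)=4 gives C_1=4, C_2=-16.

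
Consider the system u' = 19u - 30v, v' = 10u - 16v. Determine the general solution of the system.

Coefficient matrix A = [[19, -30], [10, -16]].
Characteristic polynomial det(A - λI) = λ^2 - 3λ - 4 = 0.
Eigenvalues λ = 4, -1.
For λ=4: (A-λI) row 1 is [15, -30], so an eigenvector is (-2, -1).
For λ=-1: (A-λI) row 1 is [20, -30], so an eigenvector is (3, 2).
General solution: c_1e^(4t)(-2,-1) + c_2e^(-t)(3,2).

u(t) = -2c_1e^(4t) + 3c_2e^(-t), v(t) = -c_1e^(4t) + 2c_2e^(-t)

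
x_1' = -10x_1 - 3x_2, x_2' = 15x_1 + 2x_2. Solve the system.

x_1(t) = C_1e^(-4t)sin(3t) - C_2e^(-4t)cos(3t), x_2(t) = -2C_1e^(-4t)sin(3t) - C_1e^(-4t)cos(3t) - C_2e^(-4t)sin(3t) + 2C_2e^(-4t)cos(3t)

Coefficient matrix A = [[-10, -3], [15, 2]].
Characteristic polynomial det(A - λI) = λ^2 + 8λ + 25 = 0.
Eigenvalues λ = -4 ± 3i (complex conjugate pair).
For λ=-4+3i: an eigenvector is (0,-1) - i(1,-2) = (0 - i, -1 + 2i).
A real fundamental pair from Re and Im of e^((-4+3i)t)v: X_1 = e^(-4t)(cos(3t)·(0,-1) + sin(3t)·(1,-2)), X_2 = e^(-4t)(sin(3t)·(0,-1) - cos(3t)·(1,-2)).
General solution: C_1X_1 + C_2X_2.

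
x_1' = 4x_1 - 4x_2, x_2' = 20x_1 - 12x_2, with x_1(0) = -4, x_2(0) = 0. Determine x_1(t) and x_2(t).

Coefficient matrix A = [[4, -4], [20, -12]].
Characteristic polynomial det(A - λI) = λ^2 + 8λ + 32 = 0.
Eigenvalues λ = -4 ± 4i (complex conjugate pair).
For λ=-4+4i: an eigenvector is (0,1) - i(-1,-2) = (0 + i, 1 + 2i).
A real fundamental pair from Re and Im of e^((-4+4i)t)v: X_1 = e^(-4t)(cos(4t)·(0,1) + sin(4t)·(-1,-2)), X_2 = e^(-4t)(sin(4t)·(0,1) - cos(4t)·(-1,-2)).
General solution: K_1X_1 + K_2X_2.
Applying x_1(0)=-4, x_2(0)=0 gives K_1=8, K_2=-4.

x_1(t) = -8e^(-4t)sin(4t) - 4e^(-4t)cos(4t), x_2(t) = -20e^(-4t)sin(4t)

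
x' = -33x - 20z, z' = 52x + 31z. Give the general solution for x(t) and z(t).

Coefficient matrix A = [[-33, -20], [52, 31]].
Characteristic polynomial det(A - λI) = λ^2 + 2λ + 17 = 0.
Eigenvalues λ = -1 ± 4i (complex conjugate pair).
For λ=-1+4i: an eigenvector is (-2,3) - i(1,-2) = (-2 - i, 3 + 2i).
A real fundamental pair from Re and Im of e^((-1+4i)t)v: X_1 = e^(-t)(cos(4t)·(-2,3) + sin(4t)·(1,-2)), X_2 = e^(-t)(sin(4t)·(-2,3) - cos(4t)·(1,-2)).
General solution: c_1X_1 + c_2X_2.

x(t) = c_1e^(-t)sin(4t) - 2c_1e^(-t)cos(4t) - 2c_2e^(-t)sin(4t) - c_2e^(-t)cos(4t), z(t) = -2c_1e^(-t)sin(4t) + 3c_1e^(-t)cos(4t) + 3c_2e^(-t)sin(4t) + 2c_2e^(-t)cos(4t)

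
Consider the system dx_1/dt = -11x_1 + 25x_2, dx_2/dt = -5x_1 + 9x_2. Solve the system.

x_1(t) = 2c_1e^(-t)sin(5t) - c_1e^(-t)cos(5t) - c_2e^(-t)sin(5t) - 2c_2e^(-t)cos(5t), x_2(t) = c_1e^(-t)sin(5t) - c_2e^(-t)cos(5t)

Coefficient matrix A = [[-11, 25], [-5, 9]].
Characteristic polynomial det(A - λI) = λ^2 + 2λ + 26 = 0.
Eigenvalues λ = -1 ± 5i (complex conjugate pair).
For λ=-1+5i: an eigenvector is (-1,0) - i(2,1) = (-1 - 2i, 0 - i).
A real fundamental pair from Re and Im of e^((-1+5i)t)v: X_1 = e^(-t)(cos(5t)·(-1,0) + sin(5t)·(2,1)), X_2 = e^(-t)(sin(5t)·(-1,0) - cos(5t)·(2,1)).
General solution: c_1X_1 + c_2X_2.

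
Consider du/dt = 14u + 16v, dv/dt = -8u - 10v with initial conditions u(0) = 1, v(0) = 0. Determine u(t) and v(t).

Coefficient matrix A = [[14, 16], [-8, -10]].
Characteristic polynomial det(A - λI) = λ^2 - 4λ - 12 = 0.
Eigenvalues λ = 6, -2.
For λ=6: (A-λI) row 1 is [8, 16], so an eigenvector is (2, -1).
For λ=-2: (A-λI) row 1 is [16, 16], so an eigenvector is (1, -1).
General solution: C_1e^(6t)(2,-1) + C_2e^(-2t)(1,-1).
Applying u(0)=1, v(0)=0 gives C_1=1, C_2=-1.

u(t) = 2e^(6t) - e^(-2t), v(t) = -e^(6t) + e^(-2t)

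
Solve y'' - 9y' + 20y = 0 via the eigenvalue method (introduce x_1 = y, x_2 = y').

y(t) = K_1e^(5t) + K_2e^(4t)

Let x_1 = y, x_2 = y'. Then x_1' = x_2 and x_2' = -20x_1 + 9x_2.
A = [[0,1],[-20,9]]; det(A-λI) = λ^2 - 9λ + 20.
Eigenvalues λ = 5, 4 with eigenvectors (1,5), (1,4).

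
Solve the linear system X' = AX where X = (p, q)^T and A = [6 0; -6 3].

p(t) = -C_2e^(6t), q(t) = C_1e^(3t) + 2C_2e^(6t)

Coefficient matrix A = [[6, 0], [-6, 3]].
Characteristic polynomial det(A - λI) = λ^2 - 9λ + 18 = 0.
Eigenvalues λ = 3, 6.
For λ=3: (A-λI) row 1 is [3, 0], so an eigenvector is (0, 1).
For λ=6: (A-λI) row 2 is [-6, -3], so an eigenvector is (-1, 2).
General solution: C_1e^(3t)(0,1) + C_2e^(6t)(-1,2).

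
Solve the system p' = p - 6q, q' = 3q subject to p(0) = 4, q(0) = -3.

p(t) = 9e^(3t) - 5e^(t), q(t) = -3e^(3t)

Coefficient matrix A = [[1, -6], [0, 3]].
Characteristic polynomial det(A - λI) = λ^2 - 4λ + 3 = 0.
Eigenvalues λ = 1, 3.
For λ=1: (A-λI) row 1 is [0, -6], so an eigenvector is (-1, 0).
For λ=3: (A-λI) row 1 is [-2, -6], so an eigenvector is (3, -1).
General solution: c_1e^(t)(-1,0) + c_2e^(3t)(3,-1).
Applying p(0)=4, q(0)=-3 gives c_1=5, c_2=3.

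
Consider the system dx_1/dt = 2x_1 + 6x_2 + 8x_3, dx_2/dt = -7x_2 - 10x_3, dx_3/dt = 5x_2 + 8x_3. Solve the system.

x_1(t) = c_1e^(2t) + c_2e^(-2t) + 2c_3e^(3t), x_2(t) = -2c_2e^(-2t) - c_3e^(3t), x_3(t) = c_2e^(-2t) + c_3e^(3t)

Coefficient matrix A = [[2, 6, 8], [0, -7, -10], [0, 5, 8]].
det(A - λI) = 0 gives eigenvalues λ = 2, -2, 3.
For λ=2: eigenvector (1,0,0).
For λ=-2: eigenvector (1,-2,1).
For λ=3: eigenvector (2,-1,1).
General solution: c_1e^(2t)(1,0,0) + c_2e^(-2t)(1,-2,1) + c_3e^(3t)(2,-1,1).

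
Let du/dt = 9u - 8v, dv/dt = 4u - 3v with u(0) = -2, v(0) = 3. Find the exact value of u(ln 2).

-304

A = [[9,-8],[4,-3]]; eigenvalues λ = 1, 5.
Eigenvectors: (-1,-1) for λ=1, (-2,-1) for λ=5.
From the initial condition, c_1 = -8, c_2 = 5.
u(ln 2) = (-8)(2^1)(-1) + (5)(2^5)(-2) = -304.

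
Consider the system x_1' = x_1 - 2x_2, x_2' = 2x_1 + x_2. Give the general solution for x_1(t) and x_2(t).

Coefficient matrix A = [[1, -2], [2, 1]].
Characteristic polynomial det(A - λI) = λ^2 - 2λ + 5 = 0.
Eigenvalues λ = 1 ± 2i (complex conjugate pair).
For λ=1+2i: an eigenvector is (0,-1) - i(1,0) = (0 - i, -1).
A real fundamental pair from Re and Im of e^((1+2i)t)v: X_1 = e^(t)(cos(2t)·(0,-1) + sin(2t)·(1,0)), X_2 = e^(t)(sin(2t)·(0,-1) - cos(2t)·(1,0)).
General solution: K_1X_1 + K_2X_2.

x_1(t) = K_1e^(t)sin(2t) - K_2e^(t)cos(2t), x_2(t) = -K_1e^(t)cos(2t) - K_2e^(t)sin(2t)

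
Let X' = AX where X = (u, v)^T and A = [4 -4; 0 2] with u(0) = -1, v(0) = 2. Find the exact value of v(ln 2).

A = [[4,-4],[0,2]]; eigenvalues λ = 2, 4.
Eigenvectors: (-2,-1) for λ=2, (-1,0) for λ=4.
From the initial condition, c_1 = -2, c_2 = 5.
v(ln 2) = (-2)(2^2)(-1) + (5)(2^4)(0) = 8.

8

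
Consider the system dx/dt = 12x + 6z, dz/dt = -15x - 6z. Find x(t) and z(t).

Coefficient matrix A = [[12, 6], [-15, -6]].
Characteristic polynomial det(A - λI) = λ^2 - 6λ + 18 = 0.
Eigenvalues λ = 3 ± 3i (complex conjugate pair).
For λ=3+3i: an eigenvector is (1,-1) - i(1,-2) = (1 - i, -1 + 2i).
A real fundamental pair from Re and Im of e^((3+3i)t)v: X_1 = e^(3t)(cos(3t)·(1,-1) + sin(3t)·(1,-2)), X_2 = e^(3t)(sin(3t)·(1,-1) - cos(3t)·(1,-2)).
General solution: K_1X_1 + K_2X_2.

x(t) = K_1e^(3t)sin(3t) + K_1e^(3t)cos(3t) + K_2e^(3t)sin(3t) - K_2e^(3t)cos(3t), z(t) = -2K_1e^(3t)sin(3t) - K_1e^(3t)cos(3t) - K_2e^(3t)sin(3t) + 2K_2e^(3t)cos(3t)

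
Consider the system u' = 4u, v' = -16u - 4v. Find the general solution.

u(t) = -C_2e^(4t), v(t) = C_1e^(-4t) + 2C_2e^(4t)

Coefficient matrix A = [[4, 0], [-16, -4]].
Characteristic polynomial det(A - λI) = λ^2 - 16 = 0.
Eigenvalues λ = -4, 4.
For λ=-4: (A-λI) row 1 is [8, 0], so an eigenvector is (0, 1).
For λ=4: (A-λI) row 2 is [-16, -8], so an eigenvector is (-1, 2).
General solution: C_1e^(-4t)(0,1) + C_2e^(4t)(-1,2).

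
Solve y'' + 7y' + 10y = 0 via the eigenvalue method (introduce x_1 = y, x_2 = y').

Let x_1 = y, x_2 = y'. Then x_1' = x_2 and x_2' = -10x_1 - 7x_2.
A = [[0,1],[-10,-7]]; det(A-λI) = λ^2 + 7λ + 10.
Eigenvalues λ = -2, -5 with eigenvectors (1,-2), (1,-5).

y(t) = K_1e^(-2t) + K_2e^(-5t)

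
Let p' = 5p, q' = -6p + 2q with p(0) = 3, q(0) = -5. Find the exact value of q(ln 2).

-188

A = [[5,0],[-6,2]]; eigenvalues λ = 5, 2.
Eigenvectors: (1,-2) for λ=5, (0,-1) for λ=2.
From the initial condition, c_1 = 3, c_2 = -1.
q(ln 2) = (3)(2^5)(-2) + (-1)(2^2)(-1) = -188.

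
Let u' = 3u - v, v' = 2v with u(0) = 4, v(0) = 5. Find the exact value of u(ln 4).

16

A = [[3,-1],[0,2]]; eigenvalues λ = 3, 2.
Eigenvectors: (1,0) for λ=3, (-1,-1) for λ=2.
From the initial condition, c_1 = -1, c_2 = -5.
u(ln 4) = (-1)(4^3)(1) + (-5)(4^2)(-1) = 16.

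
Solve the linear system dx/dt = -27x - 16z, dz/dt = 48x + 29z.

Coefficient matrix A = [[-27, -16], [48, 29]].
Characteristic polynomial det(A - λI) = λ^2 - 2λ - 15 = 0.
Eigenvalues λ = 5, -3.
For λ=5: (A-λI) row 1 is [-32, -16], so an eigenvector is (1, -2).
For λ=-3: (A-λI) row 1 is [-24, -16], so an eigenvector is (-2, 3).
General solution: K_1e^(5t)(1,-2) + K_2e^(-3t)(-2,3).

x(t) = K_1e^(5t) - 2K_2e^(-3t), z(t) = -2K_1e^(5t) + 3K_2e^(-3t)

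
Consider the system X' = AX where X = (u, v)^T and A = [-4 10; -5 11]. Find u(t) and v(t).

Coefficient matrix A = [[-4, 10], [-5, 11]].
Characteristic polynomial det(A - λI) = λ^2 - 7λ + 6 = 0.
Eigenvalues λ = 1, 6.
For λ=1: (A-λI) row 1 is [-5, 10], so an eigenvector is (-2, -1).
For λ=6: (A-λI) row 1 is [-10, 10], so an eigenvector is (1, 1).
General solution: K_1e^(t)(-2,-1) + K_2e^(6t)(1,1).

u(t) = -2K_1e^(t) + K_2e^(6t), v(t) = -K_1e^(t) + K_2e^(6t)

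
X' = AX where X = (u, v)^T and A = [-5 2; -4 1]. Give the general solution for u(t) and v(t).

Coefficient matrix A = [[-5, 2], [-4, 1]].
Characteristic polynomial det(A - λI) = λ^2 + 4λ + 3 = 0.
Eigenvalues λ = -1, -3.
For λ=-1: (A-λI) row 1 is [-4, 2], so an eigenvector is (-1, -2).
For λ=-3: (A-λI) row 1 is [-2, 2], so an eigenvector is (-1, -1).
General solution: c_1e^(-t)(-1,-2) + c_2e^(-3t)(-1,-1).

u(t) = -c_1e^(-t) - c_2e^(-3t), v(t) = -2c_1e^(-t) - c_2e^(-3t)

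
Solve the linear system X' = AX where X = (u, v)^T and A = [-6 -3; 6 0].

u(t) = -K_1e^(-3t)cos(3t) - K_2e^(-3t)sin(3t), v(t) = -K_1e^(-3t)sin(3t) + K_1e^(-3t)cos(3t) + K_2e^(-3t)sin(3t) + K_2e^(-3t)cos(3t)

Coefficient matrix A = [[-6, -3], [6, 0]].
Characteristic polynomial det(A - λI) = λ^2 + 6λ + 18 = 0.
Eigenvalues λ = -3 ± 3i (complex conjugate pair).
For λ=-3+3i: an eigenvector is (-1,1) - i(0,-1) = (-1, 1 + i).
A real fundamental pair from Re and Im of e^((-3+3i)t)v: X_1 = e^(-3t)(cos(3t)·(-1,1) + sin(3t)·(0,-1)), X_2 = e^(-3t)(sin(3t)·(-1,1) - cos(3t)·(0,-1)).
General solution: K_1X_1 + K_2X_2.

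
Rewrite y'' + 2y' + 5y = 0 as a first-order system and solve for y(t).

Let x_1 = y, x_2 = y'. Then x_1' = x_2 and x_2' = -5x_1 - 2x_2.
A = [[0,1],[-5,-2]]; det(A-λI) = λ^2 + 2λ + 5.
Eigenvalues λ = -1 ± 2i.

y(t) = K_1e^(-t)cos(2t) + K_2e^(-t)sin(2t)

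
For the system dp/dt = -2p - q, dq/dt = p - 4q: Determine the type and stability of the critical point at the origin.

A = [[-2,-1],[1,-4]]; det(A-λI) = λ^2 + 6λ + 9.
repeated λ = -3 with a single eigenvector.

stable improper node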